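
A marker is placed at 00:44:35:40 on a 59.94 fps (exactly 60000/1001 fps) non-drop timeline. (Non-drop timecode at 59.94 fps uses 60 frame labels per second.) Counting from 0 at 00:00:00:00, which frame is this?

Total seconds to the label: (0 × 3600 + 44 × 60 + 35) = 2675.
Frame index = 2675 × 60 + 40 = 160540.

160540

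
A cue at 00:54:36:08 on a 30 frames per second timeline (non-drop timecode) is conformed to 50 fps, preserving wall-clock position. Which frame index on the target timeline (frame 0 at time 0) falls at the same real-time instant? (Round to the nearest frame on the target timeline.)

Source frame index: (0×3600 + 54×60 + 36) × 30 + 8 = 98288.
Real time: 98288 / (30) = 49144/15 s.
Target frame: (49144/15) × (50) = 491440/3 ≈ 163813.333 → 163813.

frame 163813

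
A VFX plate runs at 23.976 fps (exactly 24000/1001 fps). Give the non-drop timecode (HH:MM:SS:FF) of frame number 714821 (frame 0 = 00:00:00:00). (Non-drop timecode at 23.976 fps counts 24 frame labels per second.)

714821 ÷ 24 = 29784 full seconds, remainder 5 frames.
29784 s = 8 h 16 min 24 s.
Timecode: 08:16:24:05.

08:16:24:05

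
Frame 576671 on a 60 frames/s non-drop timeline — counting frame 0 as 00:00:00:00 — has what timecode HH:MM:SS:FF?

02:40:11:11

576671 ÷ 60 = 9611 full seconds, remainder 11 frames.
9611 s = 2 h 40 min 11 s.
Timecode: 02:40:11:11.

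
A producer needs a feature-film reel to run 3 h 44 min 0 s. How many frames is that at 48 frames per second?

3 h 44 min 0 s = 13440 s.
Frames = 13440 × 48 = 645120.

645120 frames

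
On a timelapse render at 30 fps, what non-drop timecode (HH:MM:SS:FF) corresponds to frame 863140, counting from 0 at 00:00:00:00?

863140 ÷ 30 = 28771 full seconds, remainder 10 frames.
28771 s = 7 h 59 min 31 s.
Timecode: 07:59:31:10.

07:59:31:10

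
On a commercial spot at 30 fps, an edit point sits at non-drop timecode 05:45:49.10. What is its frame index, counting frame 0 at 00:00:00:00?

frame 622480

Total seconds to the label: (5 × 3600 + 45 × 60 + 49) = 20749.
Frame index = 20749 × 30 + 10 = 622480.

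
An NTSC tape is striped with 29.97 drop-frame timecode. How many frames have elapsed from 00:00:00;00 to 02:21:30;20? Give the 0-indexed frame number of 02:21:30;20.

254466

As if non-drop at 30 labels/s: (2 × 3600 + 21 × 60 + 30) × 30 + 20 = 254720.
Minute boundaries passed: 141; those not divisible by 10: 141 − 14 = 127; dropped labels = 2 × 127 = 254.
Actual frame index = 254720 − 254 = 254466.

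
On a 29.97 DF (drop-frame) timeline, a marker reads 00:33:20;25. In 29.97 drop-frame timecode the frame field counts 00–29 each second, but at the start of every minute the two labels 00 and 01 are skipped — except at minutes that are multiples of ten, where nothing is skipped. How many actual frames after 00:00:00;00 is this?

As if non-drop at 30 labels/s: (0 × 3600 + 33 × 60 + 20) × 30 + 25 = 60025.
Minute boundaries passed: 33; those not divisible by 10: 33 − 3 = 30; dropped labels = 2 × 30 = 60.
Actual frame index = 60025 − 60 = 59965.

59965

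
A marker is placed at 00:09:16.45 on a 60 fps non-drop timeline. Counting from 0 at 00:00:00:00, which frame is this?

Total seconds to the label: (0 × 3600 + 9 × 60 + 16) = 556.
Frame index = 556 × 60 + 45 = 33405.

frame 33405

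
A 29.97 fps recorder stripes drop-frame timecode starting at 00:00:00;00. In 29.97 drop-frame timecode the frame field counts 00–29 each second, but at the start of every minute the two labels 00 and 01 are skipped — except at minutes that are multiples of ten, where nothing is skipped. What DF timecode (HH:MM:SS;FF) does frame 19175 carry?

Ten DF minutes hold 17982 frames, so frame 19175 lies in block 1 (frames 17982–35963) with 1193 frames into that block.
The block's first minute is 1800 frames and the rest 1798 each; 1193 frames reaches minute 0, so 1 × 18 + 0 × 2 = 18 labels have been skipped so far.
Adding those back, label number 19175 + 18 = 19193 at 30 labels/s is 639 s + 23 f = 0 h 10 min 39 s frame 23, i.e. 00:10:39;23.

00:10:39;23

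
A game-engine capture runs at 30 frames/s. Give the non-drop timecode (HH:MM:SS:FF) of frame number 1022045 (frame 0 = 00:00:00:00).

1022045 ÷ 30 = 34068 full seconds, remainder 5 frames.
34068 s = 9 h 27 min 48 s.
Timecode: 09:27:48:05.

09:27:48:05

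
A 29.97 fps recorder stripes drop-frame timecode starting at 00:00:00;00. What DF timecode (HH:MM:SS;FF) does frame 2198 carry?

Each 10-minute DF block holds 10 × 60 × 30 − 9 × 2 = 17982 frames. 2198 ÷ 17982 → 0 full blocks, remainder 2198.
Within the partial block the first minute is 1800 frames and each further minute 1798, so 1 further minute boundary passed. Total skipped labels = 18 × 0 + 2 × 1 = 2.
Non-drop label index = 2198 + 2 = 2200; at 30 labels/s that is 00:01:13:10, i.e. DF 00:01:13;10.

00:01:13;10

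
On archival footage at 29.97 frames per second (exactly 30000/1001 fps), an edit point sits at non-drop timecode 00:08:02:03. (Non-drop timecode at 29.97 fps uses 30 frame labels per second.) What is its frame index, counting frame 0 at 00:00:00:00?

Total seconds to the label: (0 × 3600 + 8 × 60 + 2) = 482.
Frame index = 482 × 30 + 3 = 14463.

14463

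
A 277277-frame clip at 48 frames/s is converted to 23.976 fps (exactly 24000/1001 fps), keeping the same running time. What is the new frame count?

138500 frames

Target frames = source frames × (target rate / source rate) = 277277 × (24000/1001)/(48) = 277277 × 500/1001 = 138500.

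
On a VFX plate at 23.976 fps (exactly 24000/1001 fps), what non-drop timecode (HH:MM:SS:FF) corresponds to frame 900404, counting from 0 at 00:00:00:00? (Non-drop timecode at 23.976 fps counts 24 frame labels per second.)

10:25:16:20

900404 ÷ 24 = 37516 full seconds, remainder 20 frames.
37516 s = 10 h 25 min 16 s.
Timecode: 10:25:16:20.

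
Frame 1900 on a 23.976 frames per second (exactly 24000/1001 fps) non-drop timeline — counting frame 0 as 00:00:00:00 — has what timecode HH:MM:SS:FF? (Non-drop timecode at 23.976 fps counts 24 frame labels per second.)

1900 ÷ 24 = 79 full seconds, remainder 4 frames.
79 s = 0 h 1 min 19 s.
Timecode: 00:01:19:04.

00:01:19:04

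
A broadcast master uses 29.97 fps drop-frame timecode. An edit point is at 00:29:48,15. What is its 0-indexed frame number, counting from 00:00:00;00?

Complete 10-minute blocks: 2, each 17982 frames → 35964.
Remaining 9 whole minutes in the current block: 1800 + 8 × 1798 = 16184 frames.
Within the current minute: 48 × 30 + 15 − 2 = 1453 (labels ;00/;01 skipped at this minute). Total = 35964 + 16184 + 1453 = 53601.

53601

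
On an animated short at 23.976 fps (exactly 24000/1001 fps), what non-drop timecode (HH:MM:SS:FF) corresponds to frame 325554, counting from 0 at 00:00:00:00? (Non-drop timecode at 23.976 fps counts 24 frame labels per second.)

325554 ÷ 24 = 13564 full seconds, remainder 18 frames.
13564 s = 3 h 46 min 4 s.
Timecode: 03:46:04:18.

03:46:04:18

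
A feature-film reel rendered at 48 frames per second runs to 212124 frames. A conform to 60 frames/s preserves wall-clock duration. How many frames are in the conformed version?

Target frames = source frames × (target rate / source rate) = 212124 × (60)/(48) = 212124 × 5/4 = 265155.

265155 frames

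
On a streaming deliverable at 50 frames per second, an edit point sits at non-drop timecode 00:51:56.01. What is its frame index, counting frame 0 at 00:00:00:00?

Total seconds to the label: (0 × 3600 + 51 × 60 + 56) = 3116.
Frame index = 3116 × 50 + 1 = 155801.

155801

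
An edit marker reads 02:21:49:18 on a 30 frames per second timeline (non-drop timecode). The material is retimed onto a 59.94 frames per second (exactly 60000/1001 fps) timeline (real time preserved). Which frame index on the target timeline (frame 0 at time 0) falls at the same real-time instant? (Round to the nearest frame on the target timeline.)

frame 510066

Source frame index: (2×3600 + 21×60 + 49) × 30 + 18 = 255288.
Real time: 255288 / (30) = 42548/5 s.
Target frame: (42548/5) × (60000/1001) = 46416000/91 ≈ 510065.934 → 510066.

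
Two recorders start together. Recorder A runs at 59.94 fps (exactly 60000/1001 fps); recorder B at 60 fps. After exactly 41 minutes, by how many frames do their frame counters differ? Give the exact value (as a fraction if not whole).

147600/1001 frames

41 min = 2460 s.
A emits 60000/1001 × 2460 = 147600000/1001 frames; B emits 60 × 2460 = 147600.
Difference = 147600/1001 frames (≈ 147.4525); B is ahead of A.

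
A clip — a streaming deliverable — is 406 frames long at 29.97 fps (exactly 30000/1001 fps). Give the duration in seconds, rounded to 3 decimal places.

Running time = 406 × 1001/30000 = 203203/15000 s ≈ 13.547 s.

13.547 seconds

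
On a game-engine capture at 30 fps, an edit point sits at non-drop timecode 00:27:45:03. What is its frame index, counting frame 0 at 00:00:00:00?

Total seconds to the label: (0 × 3600 + 27 × 60 + 45) = 1665.
Frame index = 1665 × 30 + 3 = 49953.

49953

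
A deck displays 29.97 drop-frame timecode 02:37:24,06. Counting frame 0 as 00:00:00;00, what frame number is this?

As if non-drop at 30 labels/s: (2 × 3600 + 37 × 60 + 24) × 30 + 6 = 283326.
Minute boundaries passed: 157; those not divisible by 10: 157 − 15 = 142; dropped labels = 2 × 142 = 284.
Actual frame index = 283326 − 284 = 283042.

283042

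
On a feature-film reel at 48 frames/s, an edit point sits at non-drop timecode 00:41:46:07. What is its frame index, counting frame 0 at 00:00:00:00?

Total seconds to the label: (0 × 3600 + 41 × 60 + 46) = 2506.
Frame index = 2506 × 48 + 7 = 120295.

frame 120295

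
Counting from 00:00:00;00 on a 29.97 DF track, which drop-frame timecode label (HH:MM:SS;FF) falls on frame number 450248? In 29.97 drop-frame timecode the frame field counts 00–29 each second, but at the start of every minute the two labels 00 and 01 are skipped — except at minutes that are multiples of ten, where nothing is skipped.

Ten DF minutes hold 17982 frames, so frame 450248 lies in block 25 (frames 449550–467531) with 698 frames into that block.
The block's first minute is 1800 frames and the rest 1798 each; 698 frames reaches minute 0, so 25 × 18 + 0 × 2 = 450 labels have been skipped so far.
Adding those back, label number 450248 + 450 = 450698 at 30 labels/s is 15023 s + 8 f = 4 h 10 min 23 s frame 8, i.e. 04:10:23;08.

04:10:23;08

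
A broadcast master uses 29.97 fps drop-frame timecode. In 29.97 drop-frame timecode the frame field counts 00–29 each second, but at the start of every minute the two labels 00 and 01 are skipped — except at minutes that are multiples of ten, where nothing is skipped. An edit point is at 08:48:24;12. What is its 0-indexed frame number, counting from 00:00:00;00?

As if non-drop at 30 labels/s: (8 × 3600 + 48 × 60 + 24) × 30 + 12 = 951132.
Minute boundaries passed: 528; those not divisible by 10: 528 − 52 = 476; dropped labels = 2 × 476 = 952.
Actual frame index = 951132 − 952 = 950180.

950180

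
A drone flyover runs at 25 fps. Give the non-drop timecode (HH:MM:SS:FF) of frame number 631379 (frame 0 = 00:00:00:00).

07:00:55:04

631379 ÷ 25 = 25255 full seconds, remainder 4 frames.
25255 s = 7 h 0 min 55 s.
Timecode: 07:00:55:04.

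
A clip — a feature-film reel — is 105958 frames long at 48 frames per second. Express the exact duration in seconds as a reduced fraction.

52979/24 seconds

Running time = 105958 ÷ (48) = 105958 × 1/48 = 52979/24 s.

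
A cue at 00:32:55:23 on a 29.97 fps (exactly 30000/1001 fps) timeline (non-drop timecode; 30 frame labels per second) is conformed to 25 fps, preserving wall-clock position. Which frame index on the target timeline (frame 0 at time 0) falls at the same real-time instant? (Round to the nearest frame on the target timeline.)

frame 49444

Source frame index: (0×3600 + 32×60 + 55) × 30 + 23 = 59273.
Real time: 59273 / (30000/1001) = 59332273/30000 s.
Target frame: (59332273/30000) × (25) = 59332273/1200 ≈ 49443.561 → 49444.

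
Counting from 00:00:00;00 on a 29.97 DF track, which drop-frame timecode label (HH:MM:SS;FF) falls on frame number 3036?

00:01:41;08

Each 10-minute DF block holds 10 × 60 × 30 − 9 × 2 = 17982 frames. 3036 ÷ 17982 → 0 full blocks, remainder 3036.
Within the partial block the first minute is 1800 frames and each further minute 1798, so 1 further minute boundary passed. Total skipped labels = 18 × 0 + 2 × 1 = 2.
Non-drop label index = 3036 + 2 = 3038; at 30 labels/s that is 00:01:41:08, i.e. DF 00:01:41;08.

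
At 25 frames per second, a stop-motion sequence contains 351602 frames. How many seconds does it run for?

14064.08 seconds

Running time = 351602 / (25) = 14064.08 s.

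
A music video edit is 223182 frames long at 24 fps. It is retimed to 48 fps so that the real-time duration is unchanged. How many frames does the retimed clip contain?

Target frames = source frames × (target rate / source rate) = 223182 × (48)/(24) = 223182 × 2 = 446364.

446364 frames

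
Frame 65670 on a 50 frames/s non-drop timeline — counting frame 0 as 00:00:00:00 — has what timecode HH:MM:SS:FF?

00:21:53:20

65670 ÷ 50 = 1313 full seconds, remainder 20 frames.
1313 s = 0 h 21 min 53 s.
Timecode: 00:21:53:20.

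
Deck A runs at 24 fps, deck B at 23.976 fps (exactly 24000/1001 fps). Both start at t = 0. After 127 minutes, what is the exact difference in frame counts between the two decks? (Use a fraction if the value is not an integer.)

127 min = 7620 s.
A emits 24 × 7620 = 182880 frames; B emits 24000/1001 × 7620 = 182880000/1001.
Difference = 182880/1001 frames (≈ 182.6973); B is behind A.

182880/1001 frames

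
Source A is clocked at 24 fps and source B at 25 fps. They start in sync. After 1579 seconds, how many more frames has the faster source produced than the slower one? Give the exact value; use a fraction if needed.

A emits 24 × 1579 = 37896 frames; B emits 25 × 1579 = 39475.
Difference = 1579 frames; B is ahead of A.

1579 frames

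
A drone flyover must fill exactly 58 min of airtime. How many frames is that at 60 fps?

58 min = 3480 s.
Frames = 3480 × 60 = 208800.

208800 frames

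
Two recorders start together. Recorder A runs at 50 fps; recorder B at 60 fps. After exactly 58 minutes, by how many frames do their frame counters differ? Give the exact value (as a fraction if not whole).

34800 frames

58 min = 3480 s.
A emits 50 × 3480 = 174000 frames; B emits 60 × 3480 = 208800.
Difference = 34800 frames; B is ahead of A.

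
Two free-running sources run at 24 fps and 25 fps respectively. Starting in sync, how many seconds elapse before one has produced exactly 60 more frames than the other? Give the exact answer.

60 seconds

The gap grows by |25 − 24| = 1 frame per second.
Time for a 60-frame gap: 60 ÷ (1) = 60 s.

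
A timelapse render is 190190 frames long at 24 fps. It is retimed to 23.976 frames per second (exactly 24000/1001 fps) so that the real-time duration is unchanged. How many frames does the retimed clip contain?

190000 frames

Target frames = source frames × (target rate / source rate) = 190190 × (24000/1001)/(24) = 190190 × 1000/1001 = 190000.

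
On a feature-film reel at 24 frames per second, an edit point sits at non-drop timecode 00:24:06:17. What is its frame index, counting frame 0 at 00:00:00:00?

34721

Total seconds to the label: (0 × 3600 + 24 × 60 + 6) = 1446.
Frame index = 1446 × 24 + 17 = 34721.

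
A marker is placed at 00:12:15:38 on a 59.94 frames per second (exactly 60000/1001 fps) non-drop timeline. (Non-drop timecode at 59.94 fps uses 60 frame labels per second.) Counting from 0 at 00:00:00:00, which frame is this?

frame 44138

Total seconds to the label: (0 × 3600 + 12 × 60 + 15) = 735.
Frame index = 735 × 60 + 38 = 44138.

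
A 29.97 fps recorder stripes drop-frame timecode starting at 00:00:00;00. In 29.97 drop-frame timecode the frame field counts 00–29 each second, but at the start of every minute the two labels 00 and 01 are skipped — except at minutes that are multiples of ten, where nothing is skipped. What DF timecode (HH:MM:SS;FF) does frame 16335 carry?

Ten DF minutes hold 17982 frames, so frame 16335 lies in block 0 (frames 0–17981) with 16335 frames into that block.
The block's first minute is 1800 frames and the rest 1798 each; 16335 frames reaches minute 9, so 0 × 18 + 9 × 2 = 18 labels have been skipped so far.
Adding those back, label number 16335 + 18 = 16353 at 30 labels/s is 545 s + 3 f = 0 h 9 min 5 s frame 3, i.e. 00:09:05;03.

00:09:05;03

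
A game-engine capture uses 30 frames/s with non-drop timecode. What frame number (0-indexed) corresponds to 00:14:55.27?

Total seconds to the label: (0 × 3600 + 14 × 60 + 55) = 895.
Frame index = 895 × 30 + 27 = 26877.

frame 26877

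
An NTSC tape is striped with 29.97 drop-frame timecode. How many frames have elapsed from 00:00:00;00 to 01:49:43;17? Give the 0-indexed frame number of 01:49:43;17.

197309

Complete 10-minute blocks: 10, each 17982 frames → 179820.
Remaining 9 whole minutes in the current block: 1800 + 8 × 1798 = 16184 frames.
Within the current minute: 43 × 30 + 17 − 2 = 1305 (labels ;00/;01 skipped at this minute). Total = 179820 + 16184 + 1305 = 197309.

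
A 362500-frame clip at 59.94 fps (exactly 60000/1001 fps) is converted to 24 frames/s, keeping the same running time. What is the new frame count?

Target frames = source frames × (target rate / source rate) = 362500 × (24)/(60000/1001) = 362500 × 1001/2500 = 145145.

145145 frames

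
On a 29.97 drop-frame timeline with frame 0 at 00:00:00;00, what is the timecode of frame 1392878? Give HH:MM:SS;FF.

12:54:35;22

Ten DF minutes hold 17982 frames, so frame 1392878 lies in block 77 (frames 1384614–1402595) with 8264 frames into that block.
The block's first minute is 1800 frames and the rest 1798 each; 8264 frames reaches minute 4, so 77 × 18 + 4 × 2 = 1394 labels have been skipped so far.
Adding those back, label number 1392878 + 1394 = 1394272 at 30 labels/s is 46475 s + 22 f = 12 h 54 min 35 s frame 22, i.e. 12:54:35;22.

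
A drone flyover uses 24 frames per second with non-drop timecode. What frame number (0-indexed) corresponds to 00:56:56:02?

Total seconds to the label: (0 × 3600 + 56 × 60 + 56) = 3416.
Frame index = 3416 × 24 + 2 = 81986.

81986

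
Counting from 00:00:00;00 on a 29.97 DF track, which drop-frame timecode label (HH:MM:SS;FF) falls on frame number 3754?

Ten DF minutes hold 17982 frames, so frame 3754 lies in block 0 (frames 0–17981) with 3754 frames into that block.
The block's first minute is 1800 frames and the rest 1798 each; 3754 frames reaches minute 2, so 0 × 18 + 2 × 2 = 4 labels have been skipped so far.
Adding those back, label number 3754 + 4 = 3758 at 30 labels/s is 125 s + 8 f = 0 h 2 min 5 s frame 8, i.e. 00:02:05;08.

00:02:05;08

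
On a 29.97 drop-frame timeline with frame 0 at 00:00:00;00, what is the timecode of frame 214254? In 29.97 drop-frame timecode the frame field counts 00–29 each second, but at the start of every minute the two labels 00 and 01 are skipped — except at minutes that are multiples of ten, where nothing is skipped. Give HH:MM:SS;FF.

Each 10-minute DF block holds 10 × 60 × 30 − 9 × 2 = 17982 frames. 214254 ÷ 17982 → 11 full blocks, remainder 16452.
Within the partial block the first minute is 1800 frames and each further minute 1798, so 9 further minute boundaries passed. Total skipped labels = 18 × 11 + 2 × 9 = 216.
Non-drop label index = 214254 + 216 = 214470; at 30 labels/s that is 01:59:09:00, i.e. DF 01:59:09;00.

01:59:09;00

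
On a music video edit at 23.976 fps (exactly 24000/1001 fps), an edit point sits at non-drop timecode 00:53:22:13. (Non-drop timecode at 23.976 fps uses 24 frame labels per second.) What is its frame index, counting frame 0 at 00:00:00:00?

Total seconds to the label: (0 × 3600 + 53 × 60 + 22) = 3202.
Frame index = 3202 × 24 + 13 = 76861.

76861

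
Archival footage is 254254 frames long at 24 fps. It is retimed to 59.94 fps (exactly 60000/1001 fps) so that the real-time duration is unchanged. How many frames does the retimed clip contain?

Target frames = source frames × (target rate / source rate) = 254254 × (60000/1001)/(24) = 254254 × 2500/1001 = 635000.

635000 frames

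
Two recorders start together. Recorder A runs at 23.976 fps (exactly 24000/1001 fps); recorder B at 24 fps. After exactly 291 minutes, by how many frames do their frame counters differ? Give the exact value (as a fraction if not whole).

291 min = 17460 s.
A emits 24000/1001 × 17460 = 419040000/1001 frames; B emits 24 × 17460 = 419040.
Difference = 419040/1001 frames (≈ 418.6214); B is ahead of A.

419040/1001 frames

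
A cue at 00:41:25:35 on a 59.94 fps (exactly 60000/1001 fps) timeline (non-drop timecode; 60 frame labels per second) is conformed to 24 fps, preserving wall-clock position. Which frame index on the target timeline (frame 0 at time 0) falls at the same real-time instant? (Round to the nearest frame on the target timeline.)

Source frame index: (0×3600 + 41×60 + 25) × 60 + 35 = 149135.
Real time: 149135 / (60000/1001) = 29856827/12000 s.
Target frame: (29856827/12000) × (24) = 29856827/500 ≈ 59713.654 → 59714.

frame 59714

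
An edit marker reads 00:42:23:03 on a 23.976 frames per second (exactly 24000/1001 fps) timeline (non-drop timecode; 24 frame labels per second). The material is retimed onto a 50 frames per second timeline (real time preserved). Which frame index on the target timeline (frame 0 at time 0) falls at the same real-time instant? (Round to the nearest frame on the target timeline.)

frame 127283

Source frame index: (0×3600 + 42×60 + 23) × 24 + 3 = 61035.
Real time: 61035 / (24000/1001) = 4073069/1600 s.
Target frame: (4073069/1600) × (50) = 4073069/32 ≈ 127283.406 → 127283.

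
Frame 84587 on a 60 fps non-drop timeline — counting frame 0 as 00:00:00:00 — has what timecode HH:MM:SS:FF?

84587 ÷ 60 = 1409 full seconds, remainder 47 frames.
1409 s = 0 h 23 min 29 s.
Timecode: 00:23:29:47.

00:23:29:47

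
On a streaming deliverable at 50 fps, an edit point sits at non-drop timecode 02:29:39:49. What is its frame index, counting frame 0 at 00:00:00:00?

Total seconds to the label: (2 × 3600 + 29 × 60 + 39) = 8979.
Frame index = 8979 × 50 + 49 = 448999.

448999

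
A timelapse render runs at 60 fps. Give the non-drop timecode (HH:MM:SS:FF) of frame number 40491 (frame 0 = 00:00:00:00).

40491 ÷ 60 = 674 full seconds, remainder 51 frames.
674 s = 0 h 11 min 14 s.
Timecode: 00:11:14:51.

00:11:14:51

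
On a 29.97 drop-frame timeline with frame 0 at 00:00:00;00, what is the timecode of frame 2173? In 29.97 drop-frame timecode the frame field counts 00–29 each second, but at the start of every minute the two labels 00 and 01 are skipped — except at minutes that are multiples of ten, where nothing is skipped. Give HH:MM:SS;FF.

Ten DF minutes hold 17982 frames, so frame 2173 lies in block 0 (frames 0–17981) with 2173 frames into that block.
The block's first minute is 1800 frames and the rest 1798 each; 2173 frames reaches minute 1, so 0 × 18 + 1 × 2 = 2 labels have been skipped so far.
Adding those back, label number 2173 + 2 = 2175 at 30 labels/s is 72 s + 15 f = 0 h 1 min 12 s frame 15, i.e. 00:01:12;15.

00:01:12;15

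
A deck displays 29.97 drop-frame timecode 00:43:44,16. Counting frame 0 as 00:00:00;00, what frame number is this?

78658

Complete 10-minute blocks: 4, each 17982 frames → 71928.
Remaining 3 whole minutes in the current block: 1800 + 2 × 1798 = 5396 frames.
Within the current minute: 44 × 30 + 16 − 2 = 1334 (labels ;00/;01 skipped at this minute). Total = 71928 + 5396 + 1334 = 78658.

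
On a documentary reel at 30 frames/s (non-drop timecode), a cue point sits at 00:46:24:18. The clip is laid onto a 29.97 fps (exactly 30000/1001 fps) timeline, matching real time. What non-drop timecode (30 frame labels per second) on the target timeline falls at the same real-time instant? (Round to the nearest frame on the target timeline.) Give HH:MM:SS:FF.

Source frame index: (0×3600 + 46×60 + 24) × 30 + 18 = 83538.
Real time: 83538 / (30) = 13923/5 s.
Target frame: (13923/5) × (30000/1001) = 918000/11 ≈ 83454.545 → 83455.
At 30 labels/s: frame 83455 → 00:46:21:25.

00:46:21:25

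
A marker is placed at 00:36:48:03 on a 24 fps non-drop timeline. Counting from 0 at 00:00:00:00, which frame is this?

Total seconds to the label: (0 × 3600 + 36 × 60 + 48) = 2208.
Frame index = 2208 × 24 + 3 = 52995.

frame 52995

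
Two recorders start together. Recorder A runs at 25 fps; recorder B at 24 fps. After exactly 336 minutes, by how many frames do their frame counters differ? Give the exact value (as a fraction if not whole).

20160 frames

336 min = 20160 s.
A emits 25 × 20160 = 504000 frames; B emits 24 × 20160 = 483840.
Difference = 20160 frames; B is behind A.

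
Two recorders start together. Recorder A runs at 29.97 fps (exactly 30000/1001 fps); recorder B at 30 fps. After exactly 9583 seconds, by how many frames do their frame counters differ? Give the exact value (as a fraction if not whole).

41070/143 frames

A emits 30000/1001 × 9583 = 41070000/143 frames; B emits 30 × 9583 = 287490.
Difference = 41070/143 frames (≈ 287.2028); B is ahead of A.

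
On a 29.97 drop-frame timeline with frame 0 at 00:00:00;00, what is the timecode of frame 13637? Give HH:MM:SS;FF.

00:07:35;01

Each 10-minute DF block holds 10 × 60 × 30 − 9 × 2 = 17982 frames. 13637 ÷ 17982 → 0 full blocks, remainder 13637.
Within the partial block the first minute is 1800 frames and each further minute 1798, so 7 further minute boundaries passed. Total skipped labels = 18 × 0 + 2 × 7 = 14.
Non-drop label index = 13637 + 14 = 13651; at 30 labels/s that is 00:07:35:01, i.e. DF 00:07:35;01.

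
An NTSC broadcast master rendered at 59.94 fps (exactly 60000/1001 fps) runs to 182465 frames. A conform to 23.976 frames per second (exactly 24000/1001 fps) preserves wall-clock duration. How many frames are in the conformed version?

72986 frames

Target frames = source frames × (target rate / source rate) = 182465 × (24000/1001)/(60000/1001) = 182465 × 2/5 = 72986.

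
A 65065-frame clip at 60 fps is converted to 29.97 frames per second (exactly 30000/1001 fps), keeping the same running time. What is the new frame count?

Target frames = source frames × (target rate / source rate) = 65065 × (30000/1001)/(60) = 65065 × 500/1001 = 32500.

32500 frames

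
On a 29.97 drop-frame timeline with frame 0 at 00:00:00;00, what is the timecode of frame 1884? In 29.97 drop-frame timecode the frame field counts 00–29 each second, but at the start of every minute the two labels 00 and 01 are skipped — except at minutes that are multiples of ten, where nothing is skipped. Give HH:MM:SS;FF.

00:01:02;26

Ten DF minutes hold 17982 frames, so frame 1884 lies in block 0 (frames 0–17981) with 1884 frames into that block.
The block's first minute is 1800 frames and the rest 1798 each; 1884 frames reaches minute 1, so 0 × 18 + 1 × 2 = 2 labels have been skipped so far.
Adding those back, label number 1884 + 2 = 1886 at 30 labels/s is 62 s + 26 f = 0 h 1 min 2 s frame 26, i.e. 00:01:02;26.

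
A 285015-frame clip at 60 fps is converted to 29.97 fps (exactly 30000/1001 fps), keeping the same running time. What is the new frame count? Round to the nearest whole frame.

142365 frames

Frames at target rate = 285015 × (30000/1001) / (60) = 142507500/1001 ≈ 142365.135.
Nearest whole frame: 142365.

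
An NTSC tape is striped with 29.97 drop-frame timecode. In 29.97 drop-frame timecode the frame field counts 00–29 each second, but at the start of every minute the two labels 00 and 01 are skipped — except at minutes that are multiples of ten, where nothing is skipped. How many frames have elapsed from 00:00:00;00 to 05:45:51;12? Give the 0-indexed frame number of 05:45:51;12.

621920

Complete 10-minute blocks: 34, each 17982 frames → 611388.
Remaining 5 whole minutes in the current block: 1800 + 4 × 1798 = 8992 frames.
Within the current minute: 51 × 30 + 12 − 2 = 1540 (labels ;00/;01 skipped at this minute). Total = 611388 + 8992 + 1540 = 621920.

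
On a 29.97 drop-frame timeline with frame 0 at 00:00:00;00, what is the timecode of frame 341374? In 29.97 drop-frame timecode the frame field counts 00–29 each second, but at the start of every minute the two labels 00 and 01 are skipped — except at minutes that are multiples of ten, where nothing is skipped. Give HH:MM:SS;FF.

03:09:50;16

Each 10-minute DF block holds 10 × 60 × 30 − 9 × 2 = 17982 frames. 341374 ÷ 17982 → 18 full blocks, remainder 17698.
Within the partial block the first minute is 1800 frames and each further minute 1798, so 9 further minute boundaries passed. Total skipped labels = 18 × 18 + 2 × 9 = 342.
Non-drop label index = 341374 + 342 = 341716; at 30 labels/s that is 03:09:50:16, i.e. DF 03:09:50;16.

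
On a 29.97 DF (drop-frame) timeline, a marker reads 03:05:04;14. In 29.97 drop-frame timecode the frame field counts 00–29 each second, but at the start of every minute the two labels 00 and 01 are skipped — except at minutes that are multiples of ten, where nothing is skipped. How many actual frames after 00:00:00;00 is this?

As if non-drop at 30 labels/s: (3 × 3600 + 5 × 60 + 4) × 30 + 14 = 333134.
Minute boundaries passed: 185; those not divisible by 10: 185 − 18 = 167; dropped labels = 2 × 167 = 334.
Actual frame index = 333134 − 334 = 332800.

332800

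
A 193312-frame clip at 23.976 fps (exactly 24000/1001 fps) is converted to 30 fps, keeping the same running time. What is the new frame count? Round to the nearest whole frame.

Frames at target rate = 193312 × (30) / (24000/1001) = 6047041/25 ≈ 241881.640.
Nearest whole frame: 241882.

241882 frames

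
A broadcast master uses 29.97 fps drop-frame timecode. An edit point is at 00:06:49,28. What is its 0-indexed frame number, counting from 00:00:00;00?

As if non-drop at 30 labels/s: (0 × 3600 + 6 × 60 + 49) × 30 + 28 = 12298.
Minute boundaries passed: 6; those not divisible by 10: 6 − 0 = 6; dropped labels = 2 × 6 = 12.
Actual frame index = 12298 − 12 = 12286.

12286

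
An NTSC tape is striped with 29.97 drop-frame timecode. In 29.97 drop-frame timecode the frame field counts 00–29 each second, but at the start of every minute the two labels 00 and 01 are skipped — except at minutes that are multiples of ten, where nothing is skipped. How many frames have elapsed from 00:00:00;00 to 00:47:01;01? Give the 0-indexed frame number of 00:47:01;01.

84545

As if non-drop at 30 labels/s: (0 × 3600 + 47 × 60 + 1) × 30 + 1 = 84631.
Minute boundaries passed: 47; those not divisible by 10: 47 − 4 = 43; dropped labels = 2 × 43 = 86.
Actual frame index = 84631 − 86 = 84545.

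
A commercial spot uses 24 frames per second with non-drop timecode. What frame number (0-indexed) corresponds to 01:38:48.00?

Total seconds to the label: (1 × 3600 + 38 × 60 + 48) = 5928.
Frame index = 5928 × 24 + 0 = 142272.

frame 142272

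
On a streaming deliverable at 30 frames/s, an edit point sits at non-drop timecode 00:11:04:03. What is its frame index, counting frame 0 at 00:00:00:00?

19923

Total seconds to the label: (0 × 3600 + 11 × 60 + 4) = 664.
Frame index = 664 × 30 + 3 = 19923.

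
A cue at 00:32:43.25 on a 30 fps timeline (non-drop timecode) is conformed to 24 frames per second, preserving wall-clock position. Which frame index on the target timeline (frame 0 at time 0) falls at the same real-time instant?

frame 47132

Source frame index: (0×3600 + 32×60 + 43) × 30 + 25 = 58915.
Real time: 58915 / (30) = 11783/6 s.
Target frame: (11783/6) × (24) = 47132.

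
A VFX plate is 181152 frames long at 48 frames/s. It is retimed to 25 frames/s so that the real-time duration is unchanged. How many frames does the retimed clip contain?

Target frames = source frames × (target rate / source rate) = 181152 × (25)/(48) = 181152 × 25/48 = 94350.

94350 frames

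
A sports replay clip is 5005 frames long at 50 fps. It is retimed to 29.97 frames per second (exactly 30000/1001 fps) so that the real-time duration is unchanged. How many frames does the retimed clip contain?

Target frames = source frames × (target rate / source rate) = 5005 × (30000/1001)/(50) = 5005 × 600/1001 = 3000.

3000 frames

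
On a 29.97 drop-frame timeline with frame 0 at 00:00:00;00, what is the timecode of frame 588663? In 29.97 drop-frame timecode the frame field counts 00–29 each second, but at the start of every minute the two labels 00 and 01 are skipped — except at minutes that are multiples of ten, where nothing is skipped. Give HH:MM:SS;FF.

05:27:21;23

Ten DF minutes hold 17982 frames, so frame 588663 lies in block 32 (frames 575424–593405) with 13239 frames into that block.
The block's first minute is 1800 frames and the rest 1798 each; 13239 frames reaches minute 7, so 32 × 18 + 7 × 2 = 590 labels have been skipped so far.
Adding those back, label number 588663 + 590 = 589253 at 30 labels/s is 19641 s + 23 f = 5 h 27 min 21 s frame 23, i.e. 05:27:21;23.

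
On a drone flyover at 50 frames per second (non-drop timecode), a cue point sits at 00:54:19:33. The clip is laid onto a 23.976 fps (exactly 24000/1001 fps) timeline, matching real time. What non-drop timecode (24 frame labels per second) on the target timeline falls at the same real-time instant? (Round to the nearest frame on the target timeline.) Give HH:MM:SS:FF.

Source frame index: (0×3600 + 54×60 + 19) × 50 + 33 = 162983.
Real time: 162983 / (50) = 162983/50 s.
Target frame: (162983/50) × (24000/1001) = 78231840/1001 ≈ 78153.686 → 78154.
At 24 labels/s: frame 78154 → 00:54:16:10.

00:54:16:10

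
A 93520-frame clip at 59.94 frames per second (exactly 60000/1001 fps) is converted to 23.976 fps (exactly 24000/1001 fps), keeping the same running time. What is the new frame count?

37408 frames

Target frames = source frames × (target rate / source rate) = 93520 × (24000/1001)/(60000/1001) = 93520 × 2/5 = 37408.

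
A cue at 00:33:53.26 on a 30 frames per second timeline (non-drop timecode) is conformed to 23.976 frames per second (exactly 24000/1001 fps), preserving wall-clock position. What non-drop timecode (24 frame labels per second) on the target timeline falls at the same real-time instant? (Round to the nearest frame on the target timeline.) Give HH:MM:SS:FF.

00:33:51:20

Source frame index: (0×3600 + 33×60 + 53) × 30 + 26 = 61016.
Real time: 61016 / (30) = 30508/15 s.
Target frame: (30508/15) × (24000/1001) = 48812800/1001 ≈ 48764.036 → 48764.
At 24 labels/s: frame 48764 → 00:33:51:20.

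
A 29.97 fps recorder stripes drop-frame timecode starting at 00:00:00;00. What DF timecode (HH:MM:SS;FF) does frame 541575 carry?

Ten DF minutes hold 17982 frames, so frame 541575 lies in block 30 (frames 539460–557441) with 2115 frames into that block.
The block's first minute is 1800 frames and the rest 1798 each; 2115 frames reaches minute 1, so 30 × 18 + 1 × 2 = 542 labels have been skipped so far.
Adding those back, label number 541575 + 542 = 542117 at 30 labels/s is 18070 s + 17 f = 5 h 1 min 10 s frame 17, i.e. 05:01:10;17.

05:01:10;17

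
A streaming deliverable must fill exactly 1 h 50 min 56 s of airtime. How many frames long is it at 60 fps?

1 h 50 min 56 s = 6656 s.
Frames = 6656 × 60 = 399360.

399360 frames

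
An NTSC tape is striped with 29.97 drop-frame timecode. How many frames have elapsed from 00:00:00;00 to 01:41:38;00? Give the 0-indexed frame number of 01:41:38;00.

182758

Complete 10-minute blocks: 10, each 17982 frames → 179820.
Remaining 1 whole minute in the current block: 1800 + 0 × 1798 = 1800 frames.
Within the current minute: 38 × 30 + 0 − 2 = 1138 (labels ;00/;01 skipped at this minute). Total = 179820 + 1800 + 1138 = 182758.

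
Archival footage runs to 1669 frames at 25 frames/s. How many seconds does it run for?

66.76 seconds

Running time = 1669 / (25) = 66.76 s.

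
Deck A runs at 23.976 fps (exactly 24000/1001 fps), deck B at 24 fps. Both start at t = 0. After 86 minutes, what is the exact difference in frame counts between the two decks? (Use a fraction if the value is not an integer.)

86 min = 5160 s.
A emits 24000/1001 × 5160 = 123840000/1001 frames; B emits 24 × 5160 = 123840.
Difference = 123840/1001 frames (≈ 123.7163); B is ahead of A.

123840/1001 frames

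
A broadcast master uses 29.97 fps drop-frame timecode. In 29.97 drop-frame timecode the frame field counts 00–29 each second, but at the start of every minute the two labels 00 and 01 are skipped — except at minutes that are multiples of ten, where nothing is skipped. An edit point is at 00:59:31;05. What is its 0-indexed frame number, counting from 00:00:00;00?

Complete 10-minute blocks: 5, each 17982 frames → 89910.
Remaining 9 whole minutes in the current block: 1800 + 8 × 1798 = 16184 frames.
Within the current minute: 31 × 30 + 5 − 2 = 933 (labels ;00/;01 skipped at this minute). Total = 89910 + 16184 + 933 = 107027.

107027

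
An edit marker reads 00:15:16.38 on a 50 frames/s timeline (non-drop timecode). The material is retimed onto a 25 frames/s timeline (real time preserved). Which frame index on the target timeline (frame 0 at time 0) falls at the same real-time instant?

frame 22919

Source frame index: (0×3600 + 15×60 + 16) × 50 + 38 = 45838.
Real time: 45838 / (50) = 22919/25 s.
Target frame: (22919/25) × (25) = 22919.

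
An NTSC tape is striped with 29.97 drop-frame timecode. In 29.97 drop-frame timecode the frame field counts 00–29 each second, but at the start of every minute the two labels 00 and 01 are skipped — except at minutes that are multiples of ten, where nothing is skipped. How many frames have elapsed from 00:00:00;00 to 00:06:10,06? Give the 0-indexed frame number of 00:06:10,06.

11094

Complete 10-minute blocks: 0, each 17982 frames → 0.
Remaining 6 whole minutes in the current block: 1800 + 5 × 1798 = 10790 frames.
Within the current minute: 10 × 30 + 6 − 2 = 304 (labels ;00/;01 skipped at this minute). Total = 0 + 10790 + 304 = 11094.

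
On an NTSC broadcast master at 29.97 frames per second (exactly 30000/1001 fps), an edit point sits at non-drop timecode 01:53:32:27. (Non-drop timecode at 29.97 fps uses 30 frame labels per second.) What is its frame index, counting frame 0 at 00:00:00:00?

204387

Total seconds to the label: (1 × 3600 + 53 × 60 + 32) = 6812.
Frame index = 6812 × 30 + 27 = 204387.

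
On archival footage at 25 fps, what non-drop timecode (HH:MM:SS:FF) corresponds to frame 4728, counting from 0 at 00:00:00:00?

4728 ÷ 25 = 189 full seconds, remainder 3 frames.
189 s = 0 h 3 min 9 s.
Timecode: 00:03:09:03.

00:03:09:03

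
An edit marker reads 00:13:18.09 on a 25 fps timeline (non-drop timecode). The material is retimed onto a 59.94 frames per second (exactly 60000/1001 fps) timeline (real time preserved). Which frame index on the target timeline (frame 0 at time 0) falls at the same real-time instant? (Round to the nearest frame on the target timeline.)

frame 47854

Source frame index: (0×3600 + 13×60 + 18) × 25 + 9 = 19959.
Real time: 19959 / (25) = 19959/25 s.
Target frame: (19959/25) × (60000/1001) = 47901600/1001 ≈ 47853.746 → 47854.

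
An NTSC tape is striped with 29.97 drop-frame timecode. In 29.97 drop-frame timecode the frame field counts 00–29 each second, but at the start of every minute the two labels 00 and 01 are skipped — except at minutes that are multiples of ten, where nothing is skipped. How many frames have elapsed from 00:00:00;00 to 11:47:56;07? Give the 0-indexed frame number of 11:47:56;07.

1273013

Complete 10-minute blocks: 70, each 17982 frames → 1258740.
Remaining 7 whole minutes in the current block: 1800 + 6 × 1798 = 12588 frames.
Within the current minute: 56 × 30 + 7 − 2 = 1685 (labels ;00/;01 skipped at this minute). Total = 1258740 + 12588 + 1685 = 1273013.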